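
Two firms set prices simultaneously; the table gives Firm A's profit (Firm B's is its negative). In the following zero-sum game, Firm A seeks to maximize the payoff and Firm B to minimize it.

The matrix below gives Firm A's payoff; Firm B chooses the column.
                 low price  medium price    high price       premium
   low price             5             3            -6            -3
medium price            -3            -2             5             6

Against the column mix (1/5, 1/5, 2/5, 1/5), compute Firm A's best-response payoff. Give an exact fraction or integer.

11/5

low price: (5)·(1/5) + (3)·(1/5) + (-6)·(2/5) + (-3)·(1/5) = -7/5.
medium price: (-3)·(1/5) + (-2)·(1/5) + (5)·(2/5) + (6)·(1/5) = 11/5.
The best pure response is medium price with expected payoff 11/5.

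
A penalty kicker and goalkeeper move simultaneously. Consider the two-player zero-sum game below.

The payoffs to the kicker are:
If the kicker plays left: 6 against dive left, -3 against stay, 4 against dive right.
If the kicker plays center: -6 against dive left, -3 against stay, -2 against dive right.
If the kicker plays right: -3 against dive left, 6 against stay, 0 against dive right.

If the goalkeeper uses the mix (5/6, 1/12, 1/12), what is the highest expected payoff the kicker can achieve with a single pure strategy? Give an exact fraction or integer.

61/12

left: (6)·(5/6) + (-3)·(1/12) + (4)·(1/12) = 61/12.
center: (-6)·(5/6) + (-3)·(1/12) + (-2)·(1/12) = -65/12.
right: (-3)·(5/6) + (6)·(1/12) + (0)·(1/12) = -2.
The best pure response is left with expected payoff 61/12.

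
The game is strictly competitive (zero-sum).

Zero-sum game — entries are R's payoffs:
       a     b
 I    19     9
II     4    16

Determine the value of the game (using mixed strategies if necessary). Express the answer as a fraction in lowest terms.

134/11

Row minima are 9 and 4, so R's maximin is 9; column maxima are 19 and 16, so C's minimax is 16. These differ, so the equilibrium is in mixed strategies.
Let R play I with probability p. C is indifferent when 19p + 4(1−p) = 9p + 16(1−p), giving p = 6/11.
Let C play a with probability q. R is indifferent when 19q + 9(1−q) = 4q + 16(1−q), giving q = 7/22.
The value is 19·(7/22) + (9)·(15/22) = 134/11.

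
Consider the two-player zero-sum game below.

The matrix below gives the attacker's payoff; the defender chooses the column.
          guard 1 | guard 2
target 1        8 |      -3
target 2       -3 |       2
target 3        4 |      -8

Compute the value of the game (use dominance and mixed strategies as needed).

Row target 3 is strictly dominated by row target 1, so the attacker never plays it.
The remaining 2×2 game on (target 1, target 2) × (guard 1, guard 2) has no saddle point. Let the attacker play target 1 with probability p; indifference gives 8p − 3(1−p) = −3p + 2(1−p), so p = 5/16.
Similarly the defender's optimal q on guard 1 is 5/16, and the value is 8·(5/16) + (-3)·(11/16) = 7/16.

7/16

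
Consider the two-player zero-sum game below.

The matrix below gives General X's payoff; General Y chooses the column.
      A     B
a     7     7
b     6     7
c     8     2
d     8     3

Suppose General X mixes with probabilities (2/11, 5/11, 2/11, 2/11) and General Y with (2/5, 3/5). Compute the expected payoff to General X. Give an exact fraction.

329/55

Against (2/5, 3/5), each row's expected payoff is a: 7; b: 33/5; c: 22/5; d: 5.
Taking the (2/11, 5/11, 2/11, 2/11)-weighted average: (2/11)·(7) + (5/11)·(33/5) + (2/11)·(22/5) + (2/11)·(5) = 329/55.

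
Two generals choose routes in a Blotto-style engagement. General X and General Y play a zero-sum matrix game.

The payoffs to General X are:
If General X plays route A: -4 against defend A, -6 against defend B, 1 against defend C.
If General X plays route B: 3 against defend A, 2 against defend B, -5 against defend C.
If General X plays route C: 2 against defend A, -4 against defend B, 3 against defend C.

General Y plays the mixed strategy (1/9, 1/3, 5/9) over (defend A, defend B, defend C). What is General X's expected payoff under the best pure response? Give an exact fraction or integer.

5/9

route A: (-4)·(1/9) + (-6)·(1/3) + (1)·(5/9) = -17/9.
route B: (3)·(1/9) + (2)·(1/3) + (-5)·(5/9) = -16/9.
route C: (2)·(1/9) + (-4)·(1/3) + (3)·(5/9) = 5/9.
The best pure response is route C with expected payoff 5/9.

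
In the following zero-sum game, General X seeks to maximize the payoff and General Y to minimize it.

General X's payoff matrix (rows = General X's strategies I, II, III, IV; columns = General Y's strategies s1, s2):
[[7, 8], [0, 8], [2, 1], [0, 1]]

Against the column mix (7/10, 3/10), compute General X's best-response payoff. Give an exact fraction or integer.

73/10

I: (7)·(7/10) + (8)·(3/10) = 73/10.
II: (0)·(7/10) + (8)·(3/10) = 12/5.
III: (2)·(7/10) + (1)·(3/10) = 17/10.
IV: (0)·(7/10) + (1)·(3/10) = 3/10.
The best pure response is I with expected payoff 73/10.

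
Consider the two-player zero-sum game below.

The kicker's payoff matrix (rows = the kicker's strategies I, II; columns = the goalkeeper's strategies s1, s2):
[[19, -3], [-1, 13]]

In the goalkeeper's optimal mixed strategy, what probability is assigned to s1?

Row minima are -3 and -1, so the kicker's maximin is -1; column maxima are 19 and 13, so the goalkeeper's minimax is 13. These differ, so the equilibrium is in mixed strategies.
Let the goalkeeper play s1 with probability q. The kicker is indifferent when 19q − 3(1−q) = −q + 13(1−q), giving q = 4/9.

4/9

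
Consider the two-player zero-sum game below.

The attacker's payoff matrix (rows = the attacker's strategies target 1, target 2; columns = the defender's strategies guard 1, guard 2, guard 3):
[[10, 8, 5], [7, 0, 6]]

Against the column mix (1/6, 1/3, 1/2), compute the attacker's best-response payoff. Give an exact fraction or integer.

41/6

target 1: (10)·(1/6) + (8)·(1/3) + (5)·(1/2) = 41/6.
target 2: (7)·(1/6) + (0)·(1/3) + (6)·(1/2) = 25/6.
The best pure response is target 1 with expected payoff 41/6.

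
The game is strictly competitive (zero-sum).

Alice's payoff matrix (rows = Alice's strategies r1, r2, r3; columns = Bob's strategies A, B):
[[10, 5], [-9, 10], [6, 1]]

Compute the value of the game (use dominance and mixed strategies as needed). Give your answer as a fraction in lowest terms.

145/24

Row r3 is strictly dominated by row r1, so Alice never plays it.
The remaining 2×2 game on (r1, r2) × (A, B) has no saddle point. Let Alice play r1 with probability p; indifference gives 10p − 9(1−p) = 5p + 10(1−p), so p = 19/24.
Similarly Bob's optimal q on A is 5/24, and the value is 10·(5/24) + (5)·(19/24) = 145/24.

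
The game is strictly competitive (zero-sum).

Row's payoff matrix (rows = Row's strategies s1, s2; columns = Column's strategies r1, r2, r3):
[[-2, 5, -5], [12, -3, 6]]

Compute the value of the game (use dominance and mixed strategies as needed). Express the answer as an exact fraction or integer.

Column r1 is strictly dominated by r3 for Column (it gives Row more in every row).
The remaining 2×2 game on (s1, s2) × (r2, r3) has no saddle point. Let Row play s1 with probability p; indifference gives 5p − 3(1−p) = −5p + 6(1−p), so p = 9/19.
Similarly Column's optimal q on r2 is 11/19, and the value is 5·(11/19) + (-5)·(8/19) = 15/19.

15/19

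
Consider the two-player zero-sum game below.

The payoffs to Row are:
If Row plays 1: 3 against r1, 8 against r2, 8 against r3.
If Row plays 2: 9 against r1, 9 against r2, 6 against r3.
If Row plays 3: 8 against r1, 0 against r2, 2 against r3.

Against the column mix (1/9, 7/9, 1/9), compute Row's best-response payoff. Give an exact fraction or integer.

26/3

1: (3)·(1/9) + (8)·(7/9) + (8)·(1/9) = 67/9.
2: (9)·(1/9) + (9)·(7/9) + (6)·(1/9) = 26/3.
3: (8)·(1/9) + (0)·(7/9) + (2)·(1/9) = 10/9.
The best pure response is 2 with expected payoff 26/3.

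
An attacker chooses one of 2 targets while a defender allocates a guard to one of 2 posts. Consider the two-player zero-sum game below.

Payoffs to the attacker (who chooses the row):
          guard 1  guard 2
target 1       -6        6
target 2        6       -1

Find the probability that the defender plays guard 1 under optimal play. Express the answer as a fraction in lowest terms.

Row minima are -6 and -1, so the attacker's maximin is -1; column maxima are 6 and 6, so the defender's minimax is 6. These differ, so the equilibrium is in mixed strategies.
Let the defender play guard 1 with probability q. The attacker is indifferent when −6q + 6(1−q) = 6q − (1−q), giving q = 7/19.

7/19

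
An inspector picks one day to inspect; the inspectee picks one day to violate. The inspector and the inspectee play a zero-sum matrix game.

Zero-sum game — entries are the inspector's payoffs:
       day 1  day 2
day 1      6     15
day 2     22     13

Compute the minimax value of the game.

14

Row minima are 6 and 13, so the inspector's maximin is 13; column maxima are 22 and 15, so the inspectee's minimax is 15. These differ, so the equilibrium is in mixed strategies.
Let the inspector play day 1 with probability p. The inspectee is indifferent when 6p + 22(1−p) = 15p + 13(1−p), giving p = 1/2.
Let the inspectee play day 1 with probability q. The inspector is indifferent when 6q + 15(1−q) = 22q + 13(1−q), giving q = 1/9.
The value is 6·(1/9) + (15)·(8/9) = 14.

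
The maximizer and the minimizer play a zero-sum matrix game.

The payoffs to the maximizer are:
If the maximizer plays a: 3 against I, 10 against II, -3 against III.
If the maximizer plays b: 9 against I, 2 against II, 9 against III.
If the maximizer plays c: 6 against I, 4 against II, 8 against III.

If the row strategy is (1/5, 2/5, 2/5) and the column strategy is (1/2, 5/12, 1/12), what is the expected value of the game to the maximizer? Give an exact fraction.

Against (1/2, 5/12, 1/12), each row's expected payoff is a: 65/12; b: 73/12; c: 16/3.
Taking the (1/5, 2/5, 2/5)-weighted average: (1/5)·(65/12) + (2/5)·(73/12) + (2/5)·(16/3) = 113/20.

113/20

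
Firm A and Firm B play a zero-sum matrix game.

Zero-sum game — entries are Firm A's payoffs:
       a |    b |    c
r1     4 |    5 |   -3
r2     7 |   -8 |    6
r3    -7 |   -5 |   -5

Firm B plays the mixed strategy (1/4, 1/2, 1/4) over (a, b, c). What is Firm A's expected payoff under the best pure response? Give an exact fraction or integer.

r1: (4)·(1/4) + (5)·(1/2) + (-3)·(1/4) = 11/4.
r2: (7)·(1/4) + (-8)·(1/2) + (6)·(1/4) = -3/4.
r3: (-7)·(1/4) + (-5)·(1/2) + (-5)·(1/4) = -11/2.
The best pure response is r1 with expected payoff 11/4.

11/4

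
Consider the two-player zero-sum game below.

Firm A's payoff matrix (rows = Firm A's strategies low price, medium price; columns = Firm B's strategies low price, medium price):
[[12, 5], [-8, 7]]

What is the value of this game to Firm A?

62/11

Row minima are 5 and -8, so Firm A's maximin is 5; column maxima are 12 and 7, so Firm B's minimax is 7. These differ, so the equilibrium is in mixed strategies.
Let Firm A play low price with probability p. Firm B is indifferent when 12p − 8(1−p) = 5p + 7(1−p), giving p = 15/22.
Let Firm B play low price with probability q. Firm A is indifferent when 12q + 5(1−q) = −8q + 7(1−q), giving q = 1/11.
The value is 12·(1/11) + (5)·(10/11) = 62/11.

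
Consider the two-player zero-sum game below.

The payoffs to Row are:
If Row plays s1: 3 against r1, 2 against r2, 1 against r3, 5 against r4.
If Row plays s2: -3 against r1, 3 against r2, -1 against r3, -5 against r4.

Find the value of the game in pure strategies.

1

Row minima: 1, -5 → Row's maximin is 1.
Column maxima: 3, 3, 1, 5 → Column's minimax is 1.
They coincide at (s1, r3), so the value is 1.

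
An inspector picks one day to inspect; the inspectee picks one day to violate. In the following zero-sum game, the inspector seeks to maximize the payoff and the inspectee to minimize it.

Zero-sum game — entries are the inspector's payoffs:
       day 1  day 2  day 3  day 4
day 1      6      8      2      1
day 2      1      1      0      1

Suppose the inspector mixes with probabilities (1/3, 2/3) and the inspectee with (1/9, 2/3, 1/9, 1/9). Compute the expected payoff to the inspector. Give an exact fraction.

73/27

Against (1/9, 2/3, 1/9, 1/9), each row's expected payoff is day 1: 19/3; day 2: 8/9.
Taking the (1/3, 2/3)-weighted average: (1/3)·(19/3) + (2/3)·(8/9) = 73/27.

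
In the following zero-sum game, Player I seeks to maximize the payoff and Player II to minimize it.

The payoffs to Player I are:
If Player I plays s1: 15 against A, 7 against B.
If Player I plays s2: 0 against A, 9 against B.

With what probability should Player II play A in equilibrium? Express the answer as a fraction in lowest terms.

2/17

Row minima are 7 and 0, so Player I's maximin is 7; column maxima are 15 and 9, so Player II's minimax is 9. These differ, so the equilibrium is in mixed strategies.
Let Player II play A with probability q. Player I is indifferent when 15q + 7(1−q) = 9(1−q), giving q = 2/17.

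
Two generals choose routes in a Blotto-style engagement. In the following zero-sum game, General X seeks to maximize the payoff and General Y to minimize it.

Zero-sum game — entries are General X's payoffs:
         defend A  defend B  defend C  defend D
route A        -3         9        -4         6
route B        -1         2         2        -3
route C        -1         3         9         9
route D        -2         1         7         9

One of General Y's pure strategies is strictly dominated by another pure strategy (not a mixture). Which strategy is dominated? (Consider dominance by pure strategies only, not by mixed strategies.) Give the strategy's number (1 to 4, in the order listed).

General Y prefers columns that give General X less. Compare defend B with defend A: -3 < 9, -1 < 2, -1 < 3, -2 < 1.
So defend A strictly dominates defend B for General Y; defend B is strictly dominated.

2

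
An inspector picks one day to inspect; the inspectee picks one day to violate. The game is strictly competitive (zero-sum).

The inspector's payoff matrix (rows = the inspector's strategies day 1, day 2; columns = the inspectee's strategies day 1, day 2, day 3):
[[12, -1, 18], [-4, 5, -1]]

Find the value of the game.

28/11

Column day 3 is strictly dominated by day 1 for the inspectee (it gives the inspector more in every row).
The remaining 2×2 game on (day 1, day 2) × (day 1, day 2) has no saddle point. Let the inspector play day 1 with probability p; indifference gives 12p − 4(1−p) = −p + 5(1−p), so p = 9/22.
Similarly the inspectee's optimal q on day 1 is 3/11, and the value is 12·(3/11) + (-1)·(8/11) = 28/11.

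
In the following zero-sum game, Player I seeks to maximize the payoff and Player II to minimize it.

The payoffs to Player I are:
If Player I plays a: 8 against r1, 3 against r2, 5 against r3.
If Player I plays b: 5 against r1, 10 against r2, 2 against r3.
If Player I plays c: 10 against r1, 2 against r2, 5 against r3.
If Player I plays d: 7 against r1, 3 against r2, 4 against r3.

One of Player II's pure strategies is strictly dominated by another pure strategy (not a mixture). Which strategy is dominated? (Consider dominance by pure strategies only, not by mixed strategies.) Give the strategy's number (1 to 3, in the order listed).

Player II prefers columns that give Player I less. Compare r1 with r3: 5 < 8, 2 < 5, 5 < 10, 4 < 7.
So r3 strictly dominates r1 for Player II; r1 is strictly dominated.

1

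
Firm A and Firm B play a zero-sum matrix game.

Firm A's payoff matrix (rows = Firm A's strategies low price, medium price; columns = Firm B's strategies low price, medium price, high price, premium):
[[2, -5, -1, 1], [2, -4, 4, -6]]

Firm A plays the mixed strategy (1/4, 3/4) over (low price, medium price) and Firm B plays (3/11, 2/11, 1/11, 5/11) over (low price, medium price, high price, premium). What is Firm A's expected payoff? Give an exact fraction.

-21/11

Against (3/11, 2/11, 1/11, 5/11), each row's expected payoff is low price: 0; medium price: -28/11.
Taking the (1/4, 3/4)-weighted average: (1/4)·(0) + (3/4)·(-28/11) = -21/11.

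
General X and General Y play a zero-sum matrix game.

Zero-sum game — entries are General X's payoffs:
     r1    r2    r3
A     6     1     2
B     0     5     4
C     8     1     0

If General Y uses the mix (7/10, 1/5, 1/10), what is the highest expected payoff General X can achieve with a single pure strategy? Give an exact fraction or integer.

A: (6)·(7/10) + (1)·(1/5) + (2)·(1/10) = 23/5.
B: (0)·(7/10) + (5)·(1/5) + (4)·(1/10) = 7/5.
C: (8)·(7/10) + (1)·(1/5) + (0)·(1/10) = 29/5.
The best pure response is C with expected payoff 29/5.

29/5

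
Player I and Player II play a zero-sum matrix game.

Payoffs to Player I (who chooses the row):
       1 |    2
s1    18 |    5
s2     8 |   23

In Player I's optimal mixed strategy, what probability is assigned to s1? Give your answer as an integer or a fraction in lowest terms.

Row minima are 5 and 8, so Player I's maximin is 8; column maxima are 18 and 23, so Player II's minimax is 18. These differ, so the equilibrium is in mixed strategies.
Let Player I play s1 with probability p. Player II is indifferent when 18p + 8(1−p) = 5p + 23(1−p), giving p = 15/28.

15/28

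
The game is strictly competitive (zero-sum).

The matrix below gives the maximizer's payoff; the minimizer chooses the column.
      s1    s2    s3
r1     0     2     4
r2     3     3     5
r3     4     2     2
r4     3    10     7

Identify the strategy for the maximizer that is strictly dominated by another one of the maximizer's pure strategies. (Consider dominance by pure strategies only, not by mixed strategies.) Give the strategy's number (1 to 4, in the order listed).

Compare r1 with r2: 3 > 0, 3 > 2, 5 > 4.
So r2 strictly dominates r1 for the maximizer; r1 is strictly dominated.

1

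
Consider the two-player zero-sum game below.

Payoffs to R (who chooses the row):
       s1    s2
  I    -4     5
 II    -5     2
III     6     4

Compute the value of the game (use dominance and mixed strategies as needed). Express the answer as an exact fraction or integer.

46/11

Row II is strictly dominated by row I, so R never plays it.
The remaining 2×2 game on (I, III) × (s1, s2) has no saddle point. Let R play I with probability p; indifference gives −4p + 6(1−p) = 5p + 4(1−p), so p = 2/11.
Similarly C's optimal q on s1 is 1/11, and the value is -4·(1/11) + (5)·(10/11) = 46/11.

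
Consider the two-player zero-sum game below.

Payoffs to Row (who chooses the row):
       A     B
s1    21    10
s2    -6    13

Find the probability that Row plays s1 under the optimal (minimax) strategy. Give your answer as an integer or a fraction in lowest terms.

Row minima are 10 and -6, so Row's maximin is 10; column maxima are 21 and 13, so Column's minimax is 13. These differ, so the equilibrium is in mixed strategies.
Let Row play s1 with probability p. Column is indifferent when 21p − 6(1−p) = 10p + 13(1−p), giving p = 19/30.

19/30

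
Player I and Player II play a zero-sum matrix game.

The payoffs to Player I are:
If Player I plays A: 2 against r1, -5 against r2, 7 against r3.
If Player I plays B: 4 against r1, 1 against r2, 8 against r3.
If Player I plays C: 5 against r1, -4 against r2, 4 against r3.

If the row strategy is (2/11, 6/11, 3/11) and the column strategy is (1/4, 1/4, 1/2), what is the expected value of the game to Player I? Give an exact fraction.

Against (1/4, 1/4, 1/2), each row's expected payoff is A: 11/4; B: 21/4; C: 9/4.
Taking the (2/11, 6/11, 3/11)-weighted average: (2/11)·(11/4) + (6/11)·(21/4) + (3/11)·(9/4) = 175/44.

175/44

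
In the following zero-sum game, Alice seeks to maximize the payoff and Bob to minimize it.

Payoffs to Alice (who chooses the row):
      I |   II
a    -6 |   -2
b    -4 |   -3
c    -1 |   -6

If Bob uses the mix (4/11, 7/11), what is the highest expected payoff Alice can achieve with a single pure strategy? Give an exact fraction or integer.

a: (-6)·(4/11) + (-2)·(7/11) = -38/11.
b: (-4)·(4/11) + (-3)·(7/11) = -37/11.
c: (-1)·(4/11) + (-6)·(7/11) = -46/11.
The best pure response is b with expected payoff -37/11.

-37/11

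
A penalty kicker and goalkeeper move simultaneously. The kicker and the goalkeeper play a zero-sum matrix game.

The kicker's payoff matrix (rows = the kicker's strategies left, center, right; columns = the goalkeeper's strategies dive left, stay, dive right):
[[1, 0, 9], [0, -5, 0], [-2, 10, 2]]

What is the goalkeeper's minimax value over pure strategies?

1

The worst case (largest entry) in each column is dive left: 1, stay: 10, dive right: 9.
The best (smallest) of these is 1.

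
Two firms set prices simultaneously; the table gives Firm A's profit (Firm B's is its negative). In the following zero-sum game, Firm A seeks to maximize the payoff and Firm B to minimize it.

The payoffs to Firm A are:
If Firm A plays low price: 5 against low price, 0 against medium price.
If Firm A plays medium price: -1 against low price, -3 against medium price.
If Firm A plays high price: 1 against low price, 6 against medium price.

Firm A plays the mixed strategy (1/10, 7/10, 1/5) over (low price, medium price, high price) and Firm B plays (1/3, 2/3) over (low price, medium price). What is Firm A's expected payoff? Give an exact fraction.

Against (1/3, 2/3), each row's expected payoff is low price: 5/3; medium price: -7/3; high price: 13/3.
Taking the (1/10, 7/10, 1/5)-weighted average: (1/10)·(5/3) + (7/10)·(-7/3) + (1/5)·(13/3) = -3/5.

-3/5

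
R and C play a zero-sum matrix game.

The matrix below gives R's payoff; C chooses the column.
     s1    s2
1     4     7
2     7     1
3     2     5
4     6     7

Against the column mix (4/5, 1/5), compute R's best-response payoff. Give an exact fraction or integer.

31/5

1: (4)·(4/5) + (7)·(1/5) = 23/5.
2: (7)·(4/5) + (1)·(1/5) = 29/5.
3: (2)·(4/5) + (5)·(1/5) = 13/5.
4: (6)·(4/5) + (7)·(1/5) = 31/5.
The best pure response is 4 with expected payoff 31/5.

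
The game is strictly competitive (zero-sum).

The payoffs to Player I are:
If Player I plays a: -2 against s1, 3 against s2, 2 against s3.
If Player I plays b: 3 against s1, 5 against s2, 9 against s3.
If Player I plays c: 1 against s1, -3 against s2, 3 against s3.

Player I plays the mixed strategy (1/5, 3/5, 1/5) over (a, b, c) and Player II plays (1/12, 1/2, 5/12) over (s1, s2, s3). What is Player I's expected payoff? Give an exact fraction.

43/10

Against (1/12, 1/2, 5/12), each row's expected payoff is a: 13/6; b: 13/2; c: -1/6.
Taking the (1/5, 3/5, 1/5)-weighted average: (1/5)·(13/6) + (3/5)·(13/2) + (1/5)·(-1/6) = 43/10.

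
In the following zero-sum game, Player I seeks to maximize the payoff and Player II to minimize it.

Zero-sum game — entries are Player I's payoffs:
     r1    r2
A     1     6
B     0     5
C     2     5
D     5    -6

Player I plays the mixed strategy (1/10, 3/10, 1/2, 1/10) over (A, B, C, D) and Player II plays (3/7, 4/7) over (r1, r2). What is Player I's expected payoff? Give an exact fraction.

Against (3/7, 4/7), each row's expected payoff is A: 27/7; B: 20/7; C: 26/7; D: -9/7.
Taking the (1/10, 3/10, 1/2, 1/10)-weighted average: (1/10)·(27/7) + (3/10)·(20/7) + (1/2)·(26/7) + (1/10)·(-9/7) = 104/35.

104/35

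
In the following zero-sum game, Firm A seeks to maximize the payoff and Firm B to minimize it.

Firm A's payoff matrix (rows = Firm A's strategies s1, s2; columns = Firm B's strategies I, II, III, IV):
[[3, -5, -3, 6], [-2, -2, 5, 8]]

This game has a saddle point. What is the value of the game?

Row minima: -5, -2 → Firm A's maximin is -2.
Column maxima: 3, -2, 5, 8 → Firm B's minimax is -2.
They coincide at (s2, II), so the value is -2.

-2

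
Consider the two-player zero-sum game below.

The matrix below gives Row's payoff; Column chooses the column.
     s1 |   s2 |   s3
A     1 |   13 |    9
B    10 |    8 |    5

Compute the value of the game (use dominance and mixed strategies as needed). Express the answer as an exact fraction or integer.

Column s2 is strictly dominated by s3 for Column (it gives Row more in every row).
The remaining 2×2 game on (A, B) × (s1, s3) has no saddle point. Let Row play A with probability p; indifference gives p + 10(1−p) = 9p + 5(1−p), so p = 5/13.
Similarly Column's optimal q on s1 is 4/13, and the value is 1·(4/13) + (9)·(9/13) = 85/13.

85/13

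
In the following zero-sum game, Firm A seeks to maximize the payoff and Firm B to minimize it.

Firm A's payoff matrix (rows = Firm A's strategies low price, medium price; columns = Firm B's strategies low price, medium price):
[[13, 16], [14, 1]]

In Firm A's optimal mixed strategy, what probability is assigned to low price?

Row minima are 13 and 1, so Firm A's maximin is 13; column maxima are 14 and 16, so Firm B's minimax is 14. These differ, so the equilibrium is in mixed strategies.
Let Firm A play low price with probability p. Firm B is indifferent when 13p + 14(1−p) = 16p + (1−p), giving p = 13/16.

13/16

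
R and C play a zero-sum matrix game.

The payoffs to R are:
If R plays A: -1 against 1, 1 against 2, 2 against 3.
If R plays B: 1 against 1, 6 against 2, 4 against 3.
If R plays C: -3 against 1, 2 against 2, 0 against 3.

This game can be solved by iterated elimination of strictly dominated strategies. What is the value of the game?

Column 3 is strictly dominated by 1 for C (-1<2, 1<4, -3<0); eliminate 3.
Row A is strictly dominated by row B (1>-1, 6>1); eliminate A.
Row C is strictly dominated by row B (1>-3, 6>2); eliminate C.
Column 2 is strictly dominated by 1 for C (1<6); eliminate 2.
Only (B, 1) remains, with payoff 1.

1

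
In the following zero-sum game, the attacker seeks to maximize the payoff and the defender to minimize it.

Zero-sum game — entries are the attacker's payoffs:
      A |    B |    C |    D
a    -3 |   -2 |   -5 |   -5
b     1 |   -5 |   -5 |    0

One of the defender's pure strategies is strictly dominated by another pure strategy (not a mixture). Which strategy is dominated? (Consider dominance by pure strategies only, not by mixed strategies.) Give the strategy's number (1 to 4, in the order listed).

1

The defender prefers columns that give the attacker less. Compare A with C: -5 < -3, -5 < 1.
So C strictly dominates A for the defender; A is strictly dominated.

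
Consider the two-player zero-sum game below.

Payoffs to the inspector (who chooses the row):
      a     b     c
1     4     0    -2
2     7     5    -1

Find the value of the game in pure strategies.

Row minima: -2, -1 → the inspector's maximin is -1.
Column maxima: 7, 5, -1 → the inspectee's minimax is -1.
They coincide at (2, c), so the value is -1.

-1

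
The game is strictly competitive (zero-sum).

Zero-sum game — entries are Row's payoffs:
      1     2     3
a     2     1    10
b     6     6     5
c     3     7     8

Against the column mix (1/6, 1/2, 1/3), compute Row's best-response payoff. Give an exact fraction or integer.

20/3

a: (2)·(1/6) + (1)·(1/2) + (10)·(1/3) = 25/6.
b: (6)·(1/6) + (6)·(1/2) + (5)·(1/3) = 17/3.
c: (3)·(1/6) + (7)·(1/2) + (8)·(1/3) = 20/3.
The best pure response is c with expected payoff 20/3.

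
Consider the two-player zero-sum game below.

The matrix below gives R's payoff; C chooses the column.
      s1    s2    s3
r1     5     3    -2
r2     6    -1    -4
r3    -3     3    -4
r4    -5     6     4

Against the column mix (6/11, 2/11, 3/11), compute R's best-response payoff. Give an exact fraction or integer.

30/11

r1: (5)·(6/11) + (3)·(2/11) + (-2)·(3/11) = 30/11.
r2: (6)·(6/11) + (-1)·(2/11) + (-4)·(3/11) = 2.
r3: (-3)·(6/11) + (3)·(2/11) + (-4)·(3/11) = -24/11.
r4: (-5)·(6/11) + (6)·(2/11) + (4)·(3/11) = -6/11.
The best pure response is r1 with expected payoff 30/11.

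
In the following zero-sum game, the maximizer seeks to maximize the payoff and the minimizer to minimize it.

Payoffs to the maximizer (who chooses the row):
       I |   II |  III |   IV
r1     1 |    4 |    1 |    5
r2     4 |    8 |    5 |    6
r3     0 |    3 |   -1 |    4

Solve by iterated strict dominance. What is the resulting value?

4

Row r1 is strictly dominated by row r2 (4>1, 8>4, 5>1, 6>5); eliminate r1.
Row r3 is strictly dominated by row r2 (4>0, 8>3, 5>-1, 6>4); eliminate r3.
Column IV is strictly dominated by I for the minimizer (4<6); eliminate IV.
Column II is strictly dominated by I for the minimizer (4<8); eliminate II.
Column III is strictly dominated by I for the minimizer (4<5); eliminate III.
Only (r2, I) remains, with payoff 4.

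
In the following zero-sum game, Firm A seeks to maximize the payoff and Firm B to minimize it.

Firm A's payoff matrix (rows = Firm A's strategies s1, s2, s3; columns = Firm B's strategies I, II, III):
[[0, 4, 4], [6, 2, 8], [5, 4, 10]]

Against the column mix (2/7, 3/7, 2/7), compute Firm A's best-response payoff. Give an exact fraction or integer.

6

s1: (0)·(2/7) + (4)·(3/7) + (4)·(2/7) = 20/7.
s2: (6)·(2/7) + (2)·(3/7) + (8)·(2/7) = 34/7.
s3: (5)·(2/7) + (4)·(3/7) + (10)·(2/7) = 6.
The best pure response is s3 with expected payoff 6.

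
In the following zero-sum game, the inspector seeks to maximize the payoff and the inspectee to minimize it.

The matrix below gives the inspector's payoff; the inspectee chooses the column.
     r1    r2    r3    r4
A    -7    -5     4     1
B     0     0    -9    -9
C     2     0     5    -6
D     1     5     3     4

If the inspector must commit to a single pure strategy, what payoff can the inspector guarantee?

The worst-case payoff for each row is A: -7, B: -9, C: -6, D: 1.
The best of these is 1.

1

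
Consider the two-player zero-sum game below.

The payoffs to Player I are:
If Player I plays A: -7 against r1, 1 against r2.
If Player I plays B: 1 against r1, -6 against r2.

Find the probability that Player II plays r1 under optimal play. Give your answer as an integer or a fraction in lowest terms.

7/15

Row minima are -7 and -6, so Player I's maximin is -6; column maxima are 1 and 1, so Player II's minimax is 1. These differ, so the equilibrium is in mixed strategies.
Let Player II play r1 with probability q. Player I is indifferent when −7q + (1−q) = q − 6(1−q), giving q = 7/15.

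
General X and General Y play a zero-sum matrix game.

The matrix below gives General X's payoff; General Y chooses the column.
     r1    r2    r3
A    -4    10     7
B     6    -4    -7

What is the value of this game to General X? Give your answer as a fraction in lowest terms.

7/12

Column r2 is strictly dominated by r3 for General Y (it gives General X more in every row).
The remaining 2×2 game on (A, B) × (r1, r3) has no saddle point. Let General X play A with probability p; indifference gives −4p + 6(1−p) = 7p − 7(1−p), so p = 13/24.
Similarly General Y's optimal q on r1 is 7/12, and the value is -4·(7/12) + (7)·(5/12) = 7/12.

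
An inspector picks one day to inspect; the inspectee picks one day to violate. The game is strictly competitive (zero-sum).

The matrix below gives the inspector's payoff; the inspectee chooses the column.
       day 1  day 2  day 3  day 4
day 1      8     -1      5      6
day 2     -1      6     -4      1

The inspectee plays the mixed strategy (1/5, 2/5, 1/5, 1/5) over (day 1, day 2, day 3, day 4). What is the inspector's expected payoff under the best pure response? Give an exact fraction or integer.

17/5

day 1: (8)·(1/5) + (-1)·(2/5) + (5)·(1/5) + (6)·(1/5) = 17/5.
day 2: (-1)·(1/5) + (6)·(2/5) + (-4)·(1/5) + (1)·(1/5) = 8/5.
The best pure response is day 1 with expected payoff 17/5.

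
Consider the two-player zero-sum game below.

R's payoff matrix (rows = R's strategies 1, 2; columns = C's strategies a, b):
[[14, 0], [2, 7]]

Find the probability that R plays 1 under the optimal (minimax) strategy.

5/19

Row minima are 0 and 2, so R's maximin is 2; column maxima are 14 and 7, so C's minimax is 7. These differ, so the equilibrium is in mixed strategies.
Let R play 1 with probability p. C is indifferent when 14p + 2(1−p) = 7(1−p), giving p = 5/19.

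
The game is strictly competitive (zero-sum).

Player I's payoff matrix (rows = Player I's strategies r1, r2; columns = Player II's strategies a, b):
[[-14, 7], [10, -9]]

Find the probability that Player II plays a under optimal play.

Row minima are -14 and -9, so Player I's maximin is -9; column maxima are 10 and 7, so Player II's minimax is 7. These differ, so the equilibrium is in mixed strategies.
Let Player II play a with probability q. Player I is indifferent when −14q + 7(1−q) = 10q − 9(1−q), giving q = 2/5.

2/5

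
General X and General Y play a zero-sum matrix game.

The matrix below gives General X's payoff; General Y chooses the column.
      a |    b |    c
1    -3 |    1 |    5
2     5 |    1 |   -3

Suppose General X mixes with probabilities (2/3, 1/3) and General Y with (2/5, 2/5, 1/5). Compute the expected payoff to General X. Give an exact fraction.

11/15

Against (2/5, 2/5, 1/5), each row's expected payoff is 1: 1/5; 2: 9/5.
Taking the (2/3, 1/3)-weighted average: (2/3)·(1/5) + (1/3)·(9/5) = 11/15.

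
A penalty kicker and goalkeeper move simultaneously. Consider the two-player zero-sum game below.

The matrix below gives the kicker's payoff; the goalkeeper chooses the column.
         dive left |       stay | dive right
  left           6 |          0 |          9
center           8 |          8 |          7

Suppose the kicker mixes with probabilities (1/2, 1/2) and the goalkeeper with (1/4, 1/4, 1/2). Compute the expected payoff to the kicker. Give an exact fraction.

Against (1/4, 1/4, 1/2), each row's expected payoff is left: 6; center: 15/2.
Taking the (1/2, 1/2)-weighted average: (1/2)·(6) + (1/2)·(15/2) = 27/4.

27/4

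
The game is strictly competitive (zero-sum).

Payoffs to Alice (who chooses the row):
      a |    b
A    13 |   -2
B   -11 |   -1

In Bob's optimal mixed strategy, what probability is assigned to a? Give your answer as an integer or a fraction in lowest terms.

Row minima are -2 and -11, so Alice's maximin is -2; column maxima are 13 and -1, so Bob's minimax is -1. These differ, so the equilibrium is in mixed strategies.
Let Bob play a with probability q. Alice is indifferent when 13q − 2(1−q) = −11q − (1−q), giving q = 1/25.

1/25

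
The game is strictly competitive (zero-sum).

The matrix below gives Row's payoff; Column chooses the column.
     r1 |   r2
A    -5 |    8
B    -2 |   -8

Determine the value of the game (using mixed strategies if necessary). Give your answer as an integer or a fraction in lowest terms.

Row minima are -5 and -8, so Row's maximin is -5; column maxima are -2 and 8, so Column's minimax is -2. These differ, so the equilibrium is in mixed strategies.
Let Row play A with probability p. Column is indifferent when −5p − 2(1−p) = 8p − 8(1−p), giving p = 6/19.
Let Column play r1 with probability q. Row is indifferent when −5q + 8(1−q) = −2q − 8(1−q), giving q = 16/19.
The value is -5·(16/19) + (8)·(3/19) = -56/19.

-56/19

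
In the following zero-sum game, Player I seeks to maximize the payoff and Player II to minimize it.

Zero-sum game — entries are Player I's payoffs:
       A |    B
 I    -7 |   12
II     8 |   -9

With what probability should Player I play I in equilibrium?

17/36

Row minima are -7 and -9, so Player I's maximin is -7; column maxima are 8 and 12, so Player II's minimax is 8. These differ, so the equilibrium is in mixed strategies.
Let Player I play I with probability p. Player II is indifferent when −7p + 8(1−p) = 12p − 9(1−p), giving p = 17/36.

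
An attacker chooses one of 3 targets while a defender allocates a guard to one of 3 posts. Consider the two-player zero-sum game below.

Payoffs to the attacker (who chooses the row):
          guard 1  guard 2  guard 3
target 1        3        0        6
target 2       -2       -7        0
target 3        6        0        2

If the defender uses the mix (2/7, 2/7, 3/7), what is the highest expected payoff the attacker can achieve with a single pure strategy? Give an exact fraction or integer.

target 1: (3)·(2/7) + (0)·(2/7) + (6)·(3/7) = 24/7.
target 2: (-2)·(2/7) + (-7)·(2/7) + (0)·(3/7) = -18/7.
target 3: (6)·(2/7) + (0)·(2/7) + (2)·(3/7) = 18/7.
The best pure response is target 1 with expected payoff 24/7.

24/7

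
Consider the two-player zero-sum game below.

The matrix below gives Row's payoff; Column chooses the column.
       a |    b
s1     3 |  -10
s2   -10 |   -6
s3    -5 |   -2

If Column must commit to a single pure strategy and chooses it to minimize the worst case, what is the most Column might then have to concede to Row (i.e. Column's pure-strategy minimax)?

The worst case (largest entry) in each column is a: 3, b: -2.
The best (smallest) of these is -2.

-2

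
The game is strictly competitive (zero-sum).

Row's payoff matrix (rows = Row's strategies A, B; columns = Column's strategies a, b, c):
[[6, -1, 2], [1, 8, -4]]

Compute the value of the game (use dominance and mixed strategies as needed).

Column a is strictly dominated by c for Column (it gives Row more in every row).
The remaining 2×2 game on (A, B) × (b, c) has no saddle point. Let Row play A with probability p; indifference gives −p + 8(1−p) = 2p − 4(1−p), so p = 4/5.
Similarly Column's optimal q on b is 2/5, and the value is -1·(2/5) + (2)·(3/5) = 4/5.

4/5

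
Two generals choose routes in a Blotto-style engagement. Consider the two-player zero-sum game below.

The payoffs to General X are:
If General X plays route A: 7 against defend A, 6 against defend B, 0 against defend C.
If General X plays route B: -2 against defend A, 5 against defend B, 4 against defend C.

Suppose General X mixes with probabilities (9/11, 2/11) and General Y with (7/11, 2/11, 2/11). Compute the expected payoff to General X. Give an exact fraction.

557/121

Against (7/11, 2/11, 2/11), each row's expected payoff is route A: 61/11; route B: 4/11.
Taking the (9/11, 2/11)-weighted average: (9/11)·(61/11) + (2/11)·(4/11) = 557/121.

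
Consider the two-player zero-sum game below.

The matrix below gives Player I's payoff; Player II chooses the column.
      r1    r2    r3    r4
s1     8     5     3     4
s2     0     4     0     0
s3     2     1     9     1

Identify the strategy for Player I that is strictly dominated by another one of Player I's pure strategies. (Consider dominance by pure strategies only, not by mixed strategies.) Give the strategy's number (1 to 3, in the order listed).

2

Compare s2 with s1: 8 > 0, 5 > 4, 3 > 0, 4 > 0.
So s1 strictly dominates s2 for Player I; s2 is strictly dominated.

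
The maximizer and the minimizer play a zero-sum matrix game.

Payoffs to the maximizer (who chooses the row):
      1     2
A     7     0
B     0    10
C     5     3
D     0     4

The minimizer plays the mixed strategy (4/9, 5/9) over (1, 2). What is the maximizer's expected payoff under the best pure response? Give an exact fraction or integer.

A: (7)·(4/9) + (0)·(5/9) = 28/9.
B: (0)·(4/9) + (10)·(5/9) = 50/9.
C: (5)·(4/9) + (3)·(5/9) = 35/9.
D: (0)·(4/9) + (4)·(5/9) = 20/9.
The best pure response is B with expected payoff 50/9.

50/9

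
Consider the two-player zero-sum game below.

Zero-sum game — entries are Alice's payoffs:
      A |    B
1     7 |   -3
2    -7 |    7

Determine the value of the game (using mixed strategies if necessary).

Row minima are -3 and -7, so Alice's maximin is -3; column maxima are 7 and 7, so Bob's minimax is 7. These differ, so the equilibrium is in mixed strategies.
Let Alice play 1 with probability p. Bob is indifferent when 7p − 7(1−p) = −3p + 7(1−p), giving p = 7/12.
Let Bob play A with probability q. Alice is indifferent when 7q − 3(1−q) = −7q + 7(1−q), giving q = 5/12.
The value is 7·(5/12) + (-3)·(7/12) = 7/6.

7/6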